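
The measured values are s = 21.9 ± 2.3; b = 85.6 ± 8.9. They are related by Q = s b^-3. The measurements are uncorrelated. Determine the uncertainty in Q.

1.15e-05

For a monomial Q ∝ s, b^-3, fractional errors add in quadrature:
  (1·δs/s)² = (1×0.105)² = 0.0110;  (-3·δb/b)² = (-3×0.104)² = 0.0973
δQ/Q = √(0.108) = 0.329
Q = 3.49e-05, so δQ = 0.329 × 3.49e-05 = 1.15e-05.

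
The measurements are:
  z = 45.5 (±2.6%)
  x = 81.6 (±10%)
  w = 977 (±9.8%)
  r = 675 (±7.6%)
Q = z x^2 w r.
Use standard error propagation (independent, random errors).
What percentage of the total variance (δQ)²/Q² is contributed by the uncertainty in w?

17.1%

(δQ/Q)² = (1·δz/z)² + (2·δx/x)² + (1·δw/w)² + (1·δr/r)²
  z term: (1×0.0260)² = 0.000676
  x term: (2×0.100)² = 0.0400
  w term: (1×0.0980)² = 0.00960
  r term: (1×0.0760)² = 0.00578
Total = 0.0561. Share from w = 0.00960/0.0561 = 0.171.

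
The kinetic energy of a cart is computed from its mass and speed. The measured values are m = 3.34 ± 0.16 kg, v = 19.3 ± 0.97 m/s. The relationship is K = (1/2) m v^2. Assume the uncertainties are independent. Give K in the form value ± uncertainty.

622 ± 69.3 J

For a monomial K ∝ m, v^2, fractional errors add in quadrature:
  (1·δm/m)² = (1×0.0479)² = 0.00229;  (2·δv/v)² = (2×0.0503)² = 0.0101
δK/K = √(0.0124) = 0.111
K = 622 J, so δK = 0.111 × 622 = 69.3 J.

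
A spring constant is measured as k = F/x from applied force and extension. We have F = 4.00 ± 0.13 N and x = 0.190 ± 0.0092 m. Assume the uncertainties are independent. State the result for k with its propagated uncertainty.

For a monomial k ∝ F, x^-1, fractional errors add in quadrature:
  (1·δF/F)² = (1×0.0325)² = 0.00106;  (-1·δx/x)² = (-1×0.0484)² = 0.00234
δk/k = √(0.00340) = 0.0583
k = 21.1 N/m, so δk = 0.0583 × 21.1 = 1.23 N/m.

21.1 ± 1.23 N/m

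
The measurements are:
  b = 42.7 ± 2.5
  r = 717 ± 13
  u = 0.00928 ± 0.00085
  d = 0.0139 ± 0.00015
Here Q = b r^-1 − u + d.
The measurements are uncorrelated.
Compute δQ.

0.00375

Let p = b·r^-1 = 0.0596. δp/p = √((1·δb/b)² + (-1·δr/r)²) = √(0.00343 + 0.000329) = 0.0613, so δp = 0.00365.
Q = p − u + d: δQ = √(δp² + δu² + δd²) = √(1.33e-05 + 7.22e-07 + 2.25e-08) = 0.00375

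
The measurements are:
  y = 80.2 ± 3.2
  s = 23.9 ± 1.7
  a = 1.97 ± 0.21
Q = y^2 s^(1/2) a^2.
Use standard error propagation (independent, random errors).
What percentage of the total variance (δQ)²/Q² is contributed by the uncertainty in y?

12.0%

(δQ/Q)² = (2·δy/y)² + (½·δs/s)² + (2·δa/a)²
  y term: (2×0.0399)² = 0.00637
  s term: (0.5×0.0711)² = 0.00126
  a term: (2×0.107)² = 0.0455
Total = 0.0531. Share from y = 0.00637/0.0531 = 0.120.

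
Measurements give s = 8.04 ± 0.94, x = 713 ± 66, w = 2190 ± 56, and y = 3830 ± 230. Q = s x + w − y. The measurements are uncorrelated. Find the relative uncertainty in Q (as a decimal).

Let p = s·x = 5730. δp/p = √((1·δs/s)² + (1·δx/x)²) = √(0.0137 + 0.00857) = 0.149, so δp = 855.
Q = p + w − y: δQ = √(δp² + δw² + δy²) = √(7.31e+05 + 3140 + 52900) = 887
Q = 4090, so δQ/Q = 887/4090 = 0.217.

0.217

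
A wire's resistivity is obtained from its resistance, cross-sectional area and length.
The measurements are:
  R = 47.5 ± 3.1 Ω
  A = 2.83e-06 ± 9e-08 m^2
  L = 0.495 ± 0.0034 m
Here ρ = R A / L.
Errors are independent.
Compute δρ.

For a monomial ρ ∝ R, A, L^-1, fractional errors add in quadrature:
  (1·δR/R)² = (1×0.0653)² = 0.00426;  (1·δA/A)² = (1×0.0318)² = 0.00101;  (-1·δL/L)² = (-1×0.00687)² = 4.72e-05
δρ/ρ = √(0.00532) = 0.0729
ρ = 0.000272 Ω·m, so δρ = 0.0729 × 0.000272 = 1.98e-05 Ω·m.

1.98e-05 Ω·m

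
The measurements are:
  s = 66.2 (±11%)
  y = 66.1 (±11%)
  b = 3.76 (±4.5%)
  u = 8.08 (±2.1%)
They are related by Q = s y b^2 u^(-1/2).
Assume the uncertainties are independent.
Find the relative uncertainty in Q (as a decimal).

0.180

Relative error in a monomial: (δQ/Q)² = Σ (nᵢ · δxᵢ/xᵢ)².
  (1·δs/s)² = (1×0.110)² = 0.0121;  (1·δy/y)² = (1×0.110)² = 0.0121;  (2·δb/b)² = (2×0.0450)² = 0.00810;  (−½·δu/u)² = (-0.5×0.0210)² = 0.000110
δQ/Q = √(0.0324) = 0.180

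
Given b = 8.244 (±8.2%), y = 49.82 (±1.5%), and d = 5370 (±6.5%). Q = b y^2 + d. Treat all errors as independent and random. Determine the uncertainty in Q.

Let p = b·y^2 = 20460. δp/p = √((1·δb/b)² + (2·δy/y)²) = √(0.00672 + 0.000900) = 0.0873, so δp = 1790.
Q = p + d: δQ = √(δp² + δd²) = √(3.19e+06 + 1.22e+05) = 1820

1820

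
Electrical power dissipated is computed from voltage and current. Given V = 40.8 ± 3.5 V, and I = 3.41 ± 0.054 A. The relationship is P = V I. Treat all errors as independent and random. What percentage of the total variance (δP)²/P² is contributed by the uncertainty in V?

(δP/P)² = (1·δV/V)² + (1·δI/I)²
  V term: (1×0.0858)² = 0.00736
  I term: (1×0.0158)² = 0.000251
Total = 0.00761. Share from V = 0.00736/0.00761 = 0.967.

96.7%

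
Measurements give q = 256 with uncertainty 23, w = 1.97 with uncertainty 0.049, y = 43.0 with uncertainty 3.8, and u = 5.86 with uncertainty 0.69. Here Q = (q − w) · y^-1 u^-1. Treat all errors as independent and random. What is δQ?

0.174

Let h = q − w = 254. δh = √(δq² + δw²) = √(529 + 0.00240) = 23.0, so δh/h = 0.0905.
Q is then a monomial in h, y, u:
δQ/Q = √((δh/h)² + (-1·δy/y)² + (-1·δu/u)²) = √(0.00820 + 0.00781 + 0.0139) = 0.173
Q = 1.01, so δQ = 0.173 × 1.01 = 0.174.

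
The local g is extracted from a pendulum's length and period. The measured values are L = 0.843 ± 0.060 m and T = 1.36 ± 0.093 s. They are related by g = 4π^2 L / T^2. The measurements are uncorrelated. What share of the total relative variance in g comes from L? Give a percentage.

(δg/g)² = (1·δL/L)² + (-2·δT/T)²
  L term: (1×0.0712)² = 0.00507
  T term: (-2×0.0684)² = 0.0187
Total = 0.0238. Share from L = 0.00507/0.0238 = 0.213.

21.3%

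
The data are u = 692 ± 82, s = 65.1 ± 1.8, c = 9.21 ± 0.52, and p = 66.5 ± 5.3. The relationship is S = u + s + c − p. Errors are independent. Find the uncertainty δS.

82.2

Absolute uncertainties add in quadrature for a linear combination:
  (δu)² = 6720;  (δs)² = 3.24;  (δc)² = 0.270;  (δp)² = 28.1
δS = √(6760) = 82.2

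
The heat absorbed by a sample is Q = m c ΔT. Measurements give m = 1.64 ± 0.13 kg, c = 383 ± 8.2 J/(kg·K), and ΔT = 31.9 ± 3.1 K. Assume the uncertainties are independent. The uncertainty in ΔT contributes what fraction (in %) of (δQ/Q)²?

(δQ/Q)² = (1·δm/m)² + (1·δc/c)² + (1·δΔT/ΔT)²
  m term: (1×0.0793)² = 0.00628
  c term: (1×0.0214)² = 0.000458
  ΔT term: (1×0.0972)² = 0.00944
Total = 0.0162. Share from ΔT = 0.00944/0.0162 = 0.583.

58.3%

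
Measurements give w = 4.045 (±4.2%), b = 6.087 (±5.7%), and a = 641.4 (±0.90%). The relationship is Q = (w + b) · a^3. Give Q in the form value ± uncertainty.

Let u = w + b = 10.13. δu = √(δw² + δb²) = √(0.0289 + 0.120) = 0.386, so δu/u = 0.0381.
Q is then a monomial in u, a:
δQ/Q = √((δu/u)² + (3·δa/a)²) = √(0.00145 + 0.000729) = 0.0467
Q = 2.674e+09, so δQ = 0.0467 × 2.674e+09 = 1.25e+08.

(2.674 ± 0.125) × 10^9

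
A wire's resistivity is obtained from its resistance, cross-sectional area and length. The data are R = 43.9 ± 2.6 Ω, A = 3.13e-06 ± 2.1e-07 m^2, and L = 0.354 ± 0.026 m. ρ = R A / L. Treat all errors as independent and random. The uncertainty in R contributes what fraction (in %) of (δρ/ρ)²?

(δρ/ρ)² = (1·δR/R)² + (1·δA/A)² + (-1·δL/L)²
  R term: (1×0.0592)² = 0.00351
  A term: (1×0.0671)² = 0.00450
  L term: (-1×0.0734)² = 0.00539
Total = 0.0134. Share from R = 0.00351/0.0134 = 0.262.

26.2%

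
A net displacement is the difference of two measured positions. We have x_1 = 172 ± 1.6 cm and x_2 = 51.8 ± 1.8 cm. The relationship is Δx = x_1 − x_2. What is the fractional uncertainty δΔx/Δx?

Sums and differences: (δΔx)² = Σ (cᵢ δxᵢ)².
  (δx_1)² = 2.56;  (δx_2)² = 3.24
δΔx = √(5.80) = 2.41 cm
Δx = 120 cm, so δΔx/Δx = 2.41/120 = 0.0200.

0.0200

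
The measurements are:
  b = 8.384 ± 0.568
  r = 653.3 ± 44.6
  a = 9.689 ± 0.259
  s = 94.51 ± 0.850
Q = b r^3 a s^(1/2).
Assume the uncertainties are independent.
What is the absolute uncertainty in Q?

For a monomial Q ∝ b, r^3, a, s^(1/2), fractional errors add in quadrature:
  (1·δb/b)² = (1×0.0677)² = 0.00459;  (3·δr/r)² = (3×0.0683)² = 0.0419;  (1·δa/a)² = (1×0.0267)² = 0.000715;  (½·δs/s)² = (0.5×0.00899)² = 2.02e-05
δQ/Q = √(0.0473) = 0.217
Q = 2.202e+11, so δQ = 0.217 × 2.202e+11 = 4.79e+10.

4.79e+10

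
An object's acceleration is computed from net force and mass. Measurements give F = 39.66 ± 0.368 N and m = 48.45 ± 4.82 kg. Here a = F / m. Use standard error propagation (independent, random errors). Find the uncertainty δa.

Each factor contributes (exponent × relative error)² to (δa/a)²:
  (1·δF/F)² = (1×0.00928)² = 8.61e-05;  (-1·δm/m)² = (-1×0.0995)² = 0.00990
δa/a = √(0.00998) = 0.0999
a = 0.8186 m/s^2, so δa = 0.0999 × 0.8186 = 0.0818 m/s^2.

0.0818 m/s^2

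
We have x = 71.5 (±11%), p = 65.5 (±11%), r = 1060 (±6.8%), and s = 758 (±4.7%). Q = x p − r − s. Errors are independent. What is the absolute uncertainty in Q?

733

Let w = x·p = 4680. δw/w = √((1·δx/x)² + (1·δp/p)²) = √(0.0121 + 0.0121) = 0.156, so δw = 729.
Q = w − r − s: δQ = √(δw² + δr² + δs²) = √(5.31e+05 + 5200 + 1270) = 733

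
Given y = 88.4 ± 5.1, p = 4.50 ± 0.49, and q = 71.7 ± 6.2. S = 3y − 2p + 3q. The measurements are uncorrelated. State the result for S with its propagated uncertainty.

471 ± 24.1

For a sum/difference, combine absolute errors in quadrature:
  (3·δy)² = 234;  (2·δp)² = 0.960;  (3·δq)² = 346
δS = √(581) = 24.1
S = 471.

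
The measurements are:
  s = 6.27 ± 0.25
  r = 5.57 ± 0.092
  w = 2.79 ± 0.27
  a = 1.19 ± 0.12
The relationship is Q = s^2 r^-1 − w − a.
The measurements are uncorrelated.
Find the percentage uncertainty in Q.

21.0%

Let p = s^2·r^-1 = 7.06. δp/p = √((2·δs/s)² + (-1·δr/r)²) = √(0.00636 + 0.000273) = 0.0814, so δp = 0.575.
Q = p − w − a: δQ = √(δp² + δw² + δa²) = √(0.330 + 0.0729 + 0.0144) = 0.646
Q = 3.08, so δQ/Q = 0.646/3.08 = 0.210.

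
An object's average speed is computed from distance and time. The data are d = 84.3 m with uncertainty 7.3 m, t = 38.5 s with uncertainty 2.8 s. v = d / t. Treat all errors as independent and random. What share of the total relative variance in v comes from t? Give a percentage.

41.4%

(δv/v)² = (1·δd/d)² + (-1·δt/t)²
  d term: (1×0.0866)² = 0.00750
  t term: (-1×0.0727)² = 0.00529
Total = 0.0128. Share from t = 0.00529/0.0128 = 0.414.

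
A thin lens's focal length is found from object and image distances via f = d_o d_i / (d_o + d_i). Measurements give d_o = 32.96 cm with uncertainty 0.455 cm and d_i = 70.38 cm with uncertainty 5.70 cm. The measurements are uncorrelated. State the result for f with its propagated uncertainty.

22.45 ± 0.617 cm

∂f/∂d_o = (d_i/(d_o+d_i))² = 0.464;  ∂f/∂d_i = (d_o/(d_o+d_i))² = 0.102
δf = √((∂f/∂d_o · δd_o)² + (∂f/∂d_i · δd_i)²) = √(0.0445 + 0.336) = 0.617 cm
f = 22.45 cm.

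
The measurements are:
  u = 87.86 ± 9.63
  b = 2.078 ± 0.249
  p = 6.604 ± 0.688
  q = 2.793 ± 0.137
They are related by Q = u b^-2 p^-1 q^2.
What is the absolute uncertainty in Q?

Since Q is a product/quotient, work with relative uncertainties:
  (1·δu/u)² = (1×0.110)² = 0.0120;  (-2·δb/b)² = (-2×0.120)² = 0.0574;  (-1·δp/p)² = (-1×0.104)² = 0.0109;  (2·δq/q)² = (2×0.0491)² = 0.00962
δQ/Q = √(0.0899) = 0.300
Q = 24.03, so δQ = 0.300 × 24.03 = 7.21.

7.21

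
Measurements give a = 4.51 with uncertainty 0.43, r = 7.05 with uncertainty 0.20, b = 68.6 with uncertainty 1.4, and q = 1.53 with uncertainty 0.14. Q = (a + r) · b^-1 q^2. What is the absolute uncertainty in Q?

Let u = a + r = 11.6. δu = √(δa² + δr²) = √(0.185 + 0.0400) = 0.474, so δu/u = 0.0410.
Q is then a monomial in u, b, q:
δQ/Q = √((δu/u)² + (-1·δb/b)² + (2·δq/q)²) = √(0.00168 + 0.000416 + 0.0335) = 0.189
Q = 0.394, so δQ = 0.189 × 0.394 = 0.0744.

0.0744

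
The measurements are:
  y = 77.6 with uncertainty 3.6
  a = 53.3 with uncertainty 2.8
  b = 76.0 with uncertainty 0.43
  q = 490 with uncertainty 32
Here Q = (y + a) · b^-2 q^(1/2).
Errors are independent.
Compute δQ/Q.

Let u = y + a = 131. δu = √(δy² + δa²) = √(13.0 + 7.84) = 4.56, so δu/u = 0.0348.
Q is then a monomial in u, b, q:
δQ/Q = √((δu/u)² + (-2·δb/b)² + (½·δq/q)²) = √(0.00121 + 0.000128 + 0.00107) = 0.0491

0.0491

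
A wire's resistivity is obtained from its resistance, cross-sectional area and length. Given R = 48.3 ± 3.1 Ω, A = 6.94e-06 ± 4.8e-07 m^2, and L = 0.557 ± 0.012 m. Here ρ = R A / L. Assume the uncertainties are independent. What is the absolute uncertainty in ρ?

Relative error in a monomial: (δρ/ρ)² = Σ (nᵢ · δxᵢ/xᵢ)².
  (1·δR/R)² = (1×0.0642)² = 0.00412;  (1·δA/A)² = (1×0.0692)² = 0.00478;  (-1·δL/L)² = (-1×0.0215)² = 0.000464
δρ/ρ = √(0.00937) = 0.0968
ρ = 0.000602 Ω·m, so δρ = 0.0968 × 0.000602 = 5.82e-05 Ω·m.

5.82e-05 Ω·m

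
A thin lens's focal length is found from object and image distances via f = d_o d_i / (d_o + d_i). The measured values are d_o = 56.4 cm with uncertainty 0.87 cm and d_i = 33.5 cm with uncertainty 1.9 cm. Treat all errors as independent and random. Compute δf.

∂f/∂d_o = (d_i/(d_o+d_i))² = 0.139;  ∂f/∂d_i = (d_o/(d_o+d_i))² = 0.394
δf = √((∂f/∂d_o · δd_o)² + (∂f/∂d_i · δd_i)²) = √(0.0146 + 0.559) = 0.758 cm

0.758 cm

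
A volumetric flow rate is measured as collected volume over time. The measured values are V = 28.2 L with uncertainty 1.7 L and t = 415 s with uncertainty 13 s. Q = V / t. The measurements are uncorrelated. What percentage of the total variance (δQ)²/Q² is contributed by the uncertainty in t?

21.3%

(δQ/Q)² = (1·δV/V)² + (-1·δt/t)²
  V term: (1×0.0603)² = 0.00363
  t term: (-1×0.0313)² = 0.000981
Total = 0.00462. Share from t = 0.000981/0.00462 = 0.213.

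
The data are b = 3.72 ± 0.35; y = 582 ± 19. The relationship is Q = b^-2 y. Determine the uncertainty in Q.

8.03

Each factor contributes (exponent × relative error)² to (δQ/Q)²:
  (-2·δb/b)² = (-2×0.0941)² = 0.0354;  (1·δy/y)² = (1×0.0326)² = 0.00107
δQ/Q = √(0.0365) = 0.191
Q = 42.1, so δQ = 0.191 × 42.1 = 8.03.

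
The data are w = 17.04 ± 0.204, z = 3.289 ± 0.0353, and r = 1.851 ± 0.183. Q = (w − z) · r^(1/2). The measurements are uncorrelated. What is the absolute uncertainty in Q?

0.967

Let u = w − z = 13.75. δu = √(δw² + δz²) = √(0.0416 + 0.00125) = 0.207, so δu/u = 0.0151.
Q is then a monomial in u, r:
δQ/Q = √((δu/u)² + (½·δr/r)²) = √(0.000227 + 0.00244) = 0.0517
Q = 18.71, so δQ = 0.0517 × 18.71 = 0.967.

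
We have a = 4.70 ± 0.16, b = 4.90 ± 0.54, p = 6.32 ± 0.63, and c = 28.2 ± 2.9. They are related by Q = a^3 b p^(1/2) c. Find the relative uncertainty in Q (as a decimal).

0.189

Relative error in a monomial: (δQ/Q)² = Σ (nᵢ · δxᵢ/xᵢ)².
  (3·δa/a)² = (3×0.0340)² = 0.0104;  (1·δb/b)² = (1×0.110)² = 0.0121;  (½·δp/p)² = (0.5×0.0997)² = 0.00248;  (1·δc/c)² = (1×0.103)² = 0.0106
δQ/Q = √(0.0356) = 0.189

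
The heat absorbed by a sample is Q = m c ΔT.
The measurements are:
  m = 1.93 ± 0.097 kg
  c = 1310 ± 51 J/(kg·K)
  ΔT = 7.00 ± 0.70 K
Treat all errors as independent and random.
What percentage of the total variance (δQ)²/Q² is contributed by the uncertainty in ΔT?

(δQ/Q)² = (1·δm/m)² + (1·δc/c)² + (1·δΔT/ΔT)²
  m term: (1×0.0503)² = 0.00253
  c term: (1×0.0389)² = 0.00152
  ΔT term: (1×0.100)² = 0.0100
Total = 0.0140. Share from ΔT = 0.0100/0.0140 = 0.712.

71.2%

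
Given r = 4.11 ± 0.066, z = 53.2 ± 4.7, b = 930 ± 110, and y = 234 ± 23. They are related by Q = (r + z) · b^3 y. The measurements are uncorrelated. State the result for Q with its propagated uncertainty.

Let u = r + z = 57.3. δu = √(δr² + δz²) = √(0.00436 + 22.1) = 4.70, so δu/u = 0.0820.
Q is then a monomial in u, b, y:
δQ/Q = √((δu/u)² + (3·δb/b)² + (1·δy/y)²) = √(0.00673 + 0.126 + 0.00966) = 0.377
Q = 1.08e+13, so δQ = 0.377 × 1.08e+13 = 4.07e+12.

(1.08 ± 0.407) × 10^13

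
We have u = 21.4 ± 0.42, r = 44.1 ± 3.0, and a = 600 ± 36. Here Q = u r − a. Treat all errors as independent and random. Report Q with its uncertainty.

Let p = u·r = 944. δp/p = √((1·δu/u)² + (1·δr/r)²) = √(0.000385 + 0.00463) = 0.0708, so δp = 66.8.
Q = p − a: δQ = √(δp² + δa²) = √(4460 + 1300) = 75.9
Q = 344.

344 ± 75.9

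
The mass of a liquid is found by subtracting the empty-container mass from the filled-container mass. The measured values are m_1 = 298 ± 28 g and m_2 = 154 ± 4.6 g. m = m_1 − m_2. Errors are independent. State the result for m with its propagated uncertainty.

144 ± 28.4 g

Each term contributes (cᵢ δxᵢ)² to (δm)²:
  (δm_1)² = 784;  (δm_2)² = 21.2
δm = √(805) = 28.4 g
m = 144 g.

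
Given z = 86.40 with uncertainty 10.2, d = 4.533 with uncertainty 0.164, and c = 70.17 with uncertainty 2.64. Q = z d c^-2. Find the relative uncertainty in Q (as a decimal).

Q is a product of powers, so relative uncertainties combine in quadrature:
  (1·δz/z)² = (1×0.118)² = 0.0139;  (1·δd/d)² = (1×0.0362)² = 0.00131;  (-2·δc/c)² = (-2×0.0376)² = 0.00566
δQ/Q = √(0.0209) = 0.145

0.145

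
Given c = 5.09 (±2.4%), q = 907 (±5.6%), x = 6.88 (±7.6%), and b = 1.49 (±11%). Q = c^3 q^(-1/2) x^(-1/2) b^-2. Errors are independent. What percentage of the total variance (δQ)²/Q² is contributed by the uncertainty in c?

(δQ/Q)² = (3·δc/c)² + (−½·δq/q)² + (−½·δx/x)² + (-2·δb/b)²
  c term: (3×0.0240)² = 0.00518
  q term: (-0.5×0.0560)² = 0.000784
  x term: (-0.5×0.0760)² = 0.00144
  b term: (-2×0.110)² = 0.0484
Total = 0.0558. Share from c = 0.00518/0.0558 = 0.0929.

9.29%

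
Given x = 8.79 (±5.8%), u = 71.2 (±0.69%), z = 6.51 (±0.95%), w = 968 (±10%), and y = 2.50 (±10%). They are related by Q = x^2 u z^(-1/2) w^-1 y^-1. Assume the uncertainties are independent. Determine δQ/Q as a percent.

Relative error in a monomial: (δQ/Q)² = Σ (nᵢ · δxᵢ/xᵢ)².
  (2·δx/x)² = (2×0.0580)² = 0.0135;  (1·δu/u)² = (1×0.00690)² = 4.76e-05;  (−½·δz/z)² = (-0.5×0.00950)² = 2.26e-05;  (-1·δw/w)² = (-1×0.100)² = 0.0100;  (-1·δy/y)² = (-1×0.100)² = 0.0100
δQ/Q = √(0.0335) = 0.183

18.3%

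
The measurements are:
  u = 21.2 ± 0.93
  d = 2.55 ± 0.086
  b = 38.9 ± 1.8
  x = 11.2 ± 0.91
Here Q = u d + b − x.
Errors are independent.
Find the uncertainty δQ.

Let p = u·d = 54.1. δp/p = √((1·δu/u)² + (1·δd/d)²) = √(0.00192 + 0.00114) = 0.0553, so δp = 2.99.
Q = p + b − x: δQ = √(δp² + δb² + δx²) = √(8.95 + 3.24 + 0.828) = 3.61

3.61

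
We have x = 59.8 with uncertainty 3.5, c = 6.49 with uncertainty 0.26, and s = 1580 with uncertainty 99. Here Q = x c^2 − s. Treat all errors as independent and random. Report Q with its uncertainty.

Let p = x·c^2 = 2520. δp/p = √((1·δx/x)² + (2·δc/c)²) = √(0.00343 + 0.00642) = 0.0992, so δp = 250.
Q = p − s: δQ = √(δp² + δs²) = √(62500 + 9800) = 269
Q = 939.

939 ± 269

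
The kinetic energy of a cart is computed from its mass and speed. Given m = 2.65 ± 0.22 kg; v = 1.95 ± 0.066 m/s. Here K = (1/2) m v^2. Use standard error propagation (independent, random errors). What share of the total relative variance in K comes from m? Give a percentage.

(δK/K)² = (1·δm/m)² + (2·δv/v)²
  m term: (1×0.0830)² = 0.00689
  v term: (2×0.0338)² = 0.00458
Total = 0.0115. Share from m = 0.00689/0.0115 = 0.601.

60.1%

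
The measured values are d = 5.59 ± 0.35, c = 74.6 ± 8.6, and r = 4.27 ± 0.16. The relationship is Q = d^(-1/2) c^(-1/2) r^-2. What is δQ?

Since Q is a product/quotient, work with relative uncertainties:
  (−½·δd/d)² = (-0.5×0.0626)² = 0.000980;  (−½·δc/c)² = (-0.5×0.115)² = 0.00332;  (-2·δr/r)² = (-2×0.0375)² = 0.00562
δQ/Q = √(0.00992) = 0.0996
Q = 0.00269, so δQ = 0.0996 × 0.00269 = 0.000267.

0.000267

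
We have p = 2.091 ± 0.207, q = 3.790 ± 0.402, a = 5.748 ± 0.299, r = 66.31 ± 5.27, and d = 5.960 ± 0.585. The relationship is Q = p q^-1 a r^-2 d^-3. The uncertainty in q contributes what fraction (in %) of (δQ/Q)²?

(δQ/Q)² = (1·δp/p)² + (-1·δq/q)² + (1·δa/a)² + (-2·δr/r)² + (-3·δd/d)²
  p term: (1×0.0990)² = 0.00980
  q term: (-1×0.106)² = 0.0113
  a term: (1×0.0520)² = 0.00271
  r term: (-2×0.0795)² = 0.0253
  d term: (-3×0.0982)² = 0.0867
Total = 0.136. Share from q = 0.0113/0.136 = 0.0829.

8.29%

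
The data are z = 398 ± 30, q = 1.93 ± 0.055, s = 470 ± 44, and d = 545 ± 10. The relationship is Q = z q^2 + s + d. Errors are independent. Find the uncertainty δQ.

Let p = z·q^2 = 1480. δp/p = √((1·δz/z)² + (2·δq/q)²) = √(0.00568 + 0.00325) = 0.0945, so δp = 140.
Q = p + s + d: δQ = √(δp² + δs² + δd²) = √(19600 + 1940 + 100) = 147

147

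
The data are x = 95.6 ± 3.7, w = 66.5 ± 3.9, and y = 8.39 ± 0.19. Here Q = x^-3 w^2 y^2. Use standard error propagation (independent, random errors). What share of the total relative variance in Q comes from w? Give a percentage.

(δQ/Q)² = (-3·δx/x)² + (2·δw/w)² + (2·δy/y)²
  x term: (-3×0.0387)² = 0.0135
  w term: (2×0.0586)² = 0.0138
  y term: (2×0.0226)² = 0.00205
Total = 0.0293. Share from w = 0.0138/0.0293 = 0.470.

47.0%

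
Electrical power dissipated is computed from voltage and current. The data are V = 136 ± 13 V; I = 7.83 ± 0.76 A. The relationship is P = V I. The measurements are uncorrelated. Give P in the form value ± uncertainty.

1060 ± 145 W

Relative error in a monomial: (δP/P)² = Σ (nᵢ · δxᵢ/xᵢ)².
  (1·δV/V)² = (1×0.0956)² = 0.00914;  (1·δI/I)² = (1×0.0971)² = 0.00942
δP/P = √(0.0186) = 0.136
P = 1060 W, so δP = 0.136 × 1060 = 145 W.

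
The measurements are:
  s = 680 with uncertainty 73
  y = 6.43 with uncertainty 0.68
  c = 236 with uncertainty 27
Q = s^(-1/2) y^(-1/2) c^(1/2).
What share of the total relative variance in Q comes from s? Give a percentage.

32.2%

(δQ/Q)² = (−½·δs/s)² + (−½·δy/y)² + (½·δc/c)²
  s term: (-0.5×0.107)² = 0.00288
  y term: (-0.5×0.106)² = 0.00280
  c term: (0.5×0.114)² = 0.00327
Total = 0.00895. Share from s = 0.00288/0.00895 = 0.322.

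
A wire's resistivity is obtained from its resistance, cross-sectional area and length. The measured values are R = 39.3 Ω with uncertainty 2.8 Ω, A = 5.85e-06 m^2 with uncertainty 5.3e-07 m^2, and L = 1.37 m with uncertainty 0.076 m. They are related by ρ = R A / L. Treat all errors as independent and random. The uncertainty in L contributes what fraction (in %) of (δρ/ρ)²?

18.8%

(δρ/ρ)² = (1·δR/R)² + (1·δA/A)² + (-1·δL/L)²
  R term: (1×0.0712)² = 0.00508
  A term: (1×0.0906)² = 0.00821
  L term: (-1×0.0555)² = 0.00308
Total = 0.0164. Share from L = 0.00308/0.0164 = 0.188.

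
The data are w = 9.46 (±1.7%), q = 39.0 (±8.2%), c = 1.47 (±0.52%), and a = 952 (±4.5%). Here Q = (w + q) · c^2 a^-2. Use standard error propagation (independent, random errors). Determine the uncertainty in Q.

Let u = w + q = 48.5. δu = √(δw² + δq²) = √(0.0259 + 10.2) = 3.20, so δu/u = 0.0661.
Q is then a monomial in u, c, a:
δQ/Q = √((δu/u)² + (2·δc/c)² + (-2·δa/a)²) = √(0.00437 + 0.000108 + 0.00810) = 0.112
Q = 0.000116, so δQ = 0.112 × 0.000116 = 1.3e-05.

1.3e-05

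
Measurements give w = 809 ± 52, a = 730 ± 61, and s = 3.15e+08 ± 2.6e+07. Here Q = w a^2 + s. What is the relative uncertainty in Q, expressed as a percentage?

Let p = w·a^2 = 4.31e+08. δp/p = √((1·δw/w)² + (2·δa/a)²) = √(0.00413 + 0.0279) = 0.179, so δp = 7.72e+07.
Q = p + s: δQ = √(δp² + δs²) = √(5.96e+15 + 6.76e+14) = 8.15e+07
Q = 7.46e+08, so δQ/Q = 8.15e+07/7.46e+08 = 0.109.

10.9%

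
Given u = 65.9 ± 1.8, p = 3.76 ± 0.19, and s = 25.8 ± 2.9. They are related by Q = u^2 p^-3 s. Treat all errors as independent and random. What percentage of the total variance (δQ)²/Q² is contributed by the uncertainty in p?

(δQ/Q)² = (2·δu/u)² + (-3·δp/p)² + (1·δs/s)²
  u term: (2×0.0273)² = 0.00298
  p term: (-3×0.0505)² = 0.0230
  s term: (1×0.112)² = 0.0126
Total = 0.0386. Share from p = 0.0230/0.0386 = 0.595.

59.5%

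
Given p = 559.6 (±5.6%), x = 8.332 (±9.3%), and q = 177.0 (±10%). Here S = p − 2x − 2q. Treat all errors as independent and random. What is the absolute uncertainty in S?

47.3

Each term contributes (cᵢ δxᵢ)² to (δS)²:
  (δp)² = 982;  (2·δx)² = 2.40;  (2·δq)² = 1250
δS = √(2240) = 47.3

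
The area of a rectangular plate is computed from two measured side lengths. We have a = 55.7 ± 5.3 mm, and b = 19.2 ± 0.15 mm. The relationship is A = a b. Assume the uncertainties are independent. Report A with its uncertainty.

1070 ± 102 mm^2

Products/powers → add relative errors in quadrature, weighted by exponent:
  (1·δa/a)² = (1×0.0952)² = 0.00905;  (1·δb/b)² = (1×0.00781)² = 6.1e-05
δA/A = √(0.00912) = 0.0955
A = 1070 mm^2, so δA = 0.0955 × 1070 = 102 mm^2.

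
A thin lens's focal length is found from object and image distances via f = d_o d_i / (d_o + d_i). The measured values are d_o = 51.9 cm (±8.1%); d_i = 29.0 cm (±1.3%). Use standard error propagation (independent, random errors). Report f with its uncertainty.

18.6 ± 0.562 cm

∂f/∂d_o = (d_i/(d_o+d_i))² = 0.128;  ∂f/∂d_i = (d_o/(d_o+d_i))² = 0.412
δf = √((∂f/∂d_o · δd_o)² + (∂f/∂d_i · δd_i)²) = √(0.292 + 0.0241) = 0.562 cm
f = 18.6 cm.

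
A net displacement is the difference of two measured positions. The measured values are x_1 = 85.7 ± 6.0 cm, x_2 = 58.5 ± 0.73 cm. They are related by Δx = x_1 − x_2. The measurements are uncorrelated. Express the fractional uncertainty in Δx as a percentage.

Sums and differences: (δΔx)² = Σ (cᵢ δxᵢ)².
  (δx_1)² = 36.0;  (δx_2)² = 0.533
δΔx = √(36.5) = 6.04 cm
Δx = 27.2 cm, so δΔx/Δx = 6.04/27.2 = 0.222.

22.2%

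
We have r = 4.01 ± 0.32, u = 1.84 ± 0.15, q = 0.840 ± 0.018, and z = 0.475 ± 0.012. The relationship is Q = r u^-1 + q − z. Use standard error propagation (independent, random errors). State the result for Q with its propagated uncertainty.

2.54 ± 0.250

Let p = r·u^-1 = 2.18. δp/p = √((1·δr/r)² + (-1·δu/u)²) = √(0.00637 + 0.00665) = 0.114, so δp = 0.249.
Q = p + q − z: δQ = √(δp² + δq² + δz²) = √(0.0618 + 0.000324 + 0.000144) = 0.250
Q = 2.54.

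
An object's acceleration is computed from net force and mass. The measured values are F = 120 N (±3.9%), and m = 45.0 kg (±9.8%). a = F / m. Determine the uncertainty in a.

0.281 m/s^2

For a monomial a ∝ F, m^-1, fractional errors add in quadrature:
  (1·δF/F)² = (1×0.0390)² = 0.00152;  (-1·δm/m)² = (-1×0.0980)² = 0.00960
δa/a = √(0.0111) = 0.105
a = 2.67 m/s^2, so δa = 0.105 × 2.67 = 0.281 m/s^2.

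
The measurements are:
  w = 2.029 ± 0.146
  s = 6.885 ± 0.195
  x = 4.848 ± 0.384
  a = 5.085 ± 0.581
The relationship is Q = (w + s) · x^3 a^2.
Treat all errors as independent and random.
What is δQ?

8690

Let u = w + s = 8.914. δu = √(δw² + δs²) = √(0.0213 + 0.0380) = 0.244, so δu/u = 0.0273.
Q is then a monomial in u, x, a:
δQ/Q = √((δu/u)² + (3·δx/x)² + (2·δa/a)²) = √(0.000747 + 0.0565 + 0.0522) = 0.331
Q = 26260, so δQ = 0.331 × 26260 = 8690.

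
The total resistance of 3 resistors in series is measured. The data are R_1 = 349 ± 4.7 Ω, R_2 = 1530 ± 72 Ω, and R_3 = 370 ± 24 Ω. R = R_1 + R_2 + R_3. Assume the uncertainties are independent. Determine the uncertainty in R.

76.0 Ω

For a sum/difference, combine absolute errors in quadrature:
  (δR_1)² = 22.1;  (δR_2)² = 5180;  (δR_3)² = 576
δR = √(5780) = 76.0 Ω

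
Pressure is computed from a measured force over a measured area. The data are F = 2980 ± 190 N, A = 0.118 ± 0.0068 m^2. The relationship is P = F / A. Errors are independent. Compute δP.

Each factor contributes (exponent × relative error)² to (δP/P)²:
  (1·δF/F)² = (1×0.0638)² = 0.00407;  (-1·δA/A)² = (-1×0.0576)² = 0.00332
δP/P = √(0.00739) = 0.0859
P = 25300 Pa, so δP = 0.0859 × 25300 = 2170 Pa.

2170 Pa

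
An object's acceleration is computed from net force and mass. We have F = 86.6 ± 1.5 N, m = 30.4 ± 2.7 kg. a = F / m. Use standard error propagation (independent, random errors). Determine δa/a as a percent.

9.05%

For a monomial a ∝ F, m^-1, fractional errors add in quadrature:
  (1·δF/F)² = (1×0.0173)² = 0.000300;  (-1·δm/m)² = (-1×0.0888)² = 0.00789
δa/a = √(0.00819) = 0.0905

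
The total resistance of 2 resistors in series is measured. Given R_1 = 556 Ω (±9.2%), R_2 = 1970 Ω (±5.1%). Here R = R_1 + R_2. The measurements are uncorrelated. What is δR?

113 Ω

Sums and differences: (δR)² = Σ (cᵢ δxᵢ)².
  (δR_1)² = 2620;  (δR_2)² = 10100
δR = √(12700) = 113 Ω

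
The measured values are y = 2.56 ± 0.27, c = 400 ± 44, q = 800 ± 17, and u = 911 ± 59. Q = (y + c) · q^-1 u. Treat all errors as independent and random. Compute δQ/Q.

0.129

Let w = y + c = 403. δw = √(δy² + δc²) = √(0.0729 + 1940) = 44.0, so δw/w = 0.109.
Q is then a monomial in w, q, u:
δQ/Q = √((δw/w)² + (-1·δq/q)² + (1·δu/u)²) = √(0.0119 + 0.000452 + 0.00419) = 0.129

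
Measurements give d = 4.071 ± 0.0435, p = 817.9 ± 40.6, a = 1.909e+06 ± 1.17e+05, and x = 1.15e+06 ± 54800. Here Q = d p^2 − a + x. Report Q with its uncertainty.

Let w = d·p^2 = 2.723e+06. δw/w = √((1·δd/d)² + (2·δp/p)²) = √(0.000114 + 0.00986) = 0.0999, so δw = 2.72e+05.
Q = w − a + x: δQ = √(δw² + δa² + δx²) = √(7.39e+10 + 1.37e+10 + 3e+09) = 3.01e+05
Q = 1.964e+06.

(1.964 ± 0.301) × 10^6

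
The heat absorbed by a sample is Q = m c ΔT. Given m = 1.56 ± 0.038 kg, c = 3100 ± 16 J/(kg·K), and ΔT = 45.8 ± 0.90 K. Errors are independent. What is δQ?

7030 J

Since Q is a product/quotient, work with relative uncertainties:
  (1·δm/m)² = (1×0.0244)² = 0.000593;  (1·δc/c)² = (1×0.00516)² = 2.66e-05;  (1·δΔT/ΔT)² = (1×0.0197)² = 0.000386
δQ/Q = √(0.00101) = 0.0317
Q = 2.21e+05 J, so δQ = 0.0317 × 2.21e+05 = 7030 J.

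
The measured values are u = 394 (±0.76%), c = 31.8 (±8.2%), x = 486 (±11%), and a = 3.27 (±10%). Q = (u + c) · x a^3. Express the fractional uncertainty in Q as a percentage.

Let w = u + c = 426. δw = √(δu² + δc²) = √(8.97 + 6.80) = 3.97, so δw/w = 0.00933.
Q is then a monomial in w, x, a:
δQ/Q = √((δw/w)² + (1·δx/x)² + (3·δa/a)²) = √(8.7e-05 + 0.0121 + 0.0900) = 0.320

32.0%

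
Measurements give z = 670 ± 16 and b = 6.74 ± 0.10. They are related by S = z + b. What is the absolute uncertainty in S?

Absolute uncertainties add in quadrature for a linear combination:
  (δz)² = 256;  (δb)² = 0.0100
δS = √(256) = 16.0

16.0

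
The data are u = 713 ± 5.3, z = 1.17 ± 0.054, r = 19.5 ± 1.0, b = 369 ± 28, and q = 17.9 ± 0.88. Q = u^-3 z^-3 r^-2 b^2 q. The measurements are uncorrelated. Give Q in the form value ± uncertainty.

(1.10 ± 0.260) × 10^-5

Products/powers → add relative errors in quadrature, weighted by exponent:
  (-3·δu/u)² = (-3×0.00743)² = 0.000497;  (-3·δz/z)² = (-3×0.0462)² = 0.0192;  (-2·δr/r)² = (-2×0.0513)² = 0.0105;  (2·δb/b)² = (2×0.0759)² = 0.0230;  (1·δq/q)² = (1×0.0492)² = 0.00242
δQ/Q = √(0.0556) = 0.236
Q = 1.1e-05, so δQ = 0.236 × 1.1e-05 = 2.6e-06.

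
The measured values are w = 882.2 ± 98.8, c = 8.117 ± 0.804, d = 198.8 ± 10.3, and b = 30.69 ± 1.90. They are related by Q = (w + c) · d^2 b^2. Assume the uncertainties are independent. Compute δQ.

Let u = w + c = 890.3. δu = √(δw² + δc²) = √(9760 + 0.646) = 98.8, so δu/u = 0.111.
Q is then a monomial in u, d, b:
δQ/Q = √((δu/u)² + (2·δd/d)² + (2·δb/b)²) = √(0.0123 + 0.0107 + 0.0153) = 0.196
Q = 3.314e+10, so δQ = 0.196 × 3.314e+10 = 6.49e+09.

6.49e+09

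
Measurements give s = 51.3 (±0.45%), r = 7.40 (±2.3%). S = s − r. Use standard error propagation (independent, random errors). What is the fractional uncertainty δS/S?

Each term contributes (cᵢ δxᵢ)² to (δS)²:
  (δs)² = 0.0533;  (δr)² = 0.0290
δS = √(0.0823) = 0.287
S = 43.9, so δS/S = 0.287/43.9 = 0.00653.

0.00653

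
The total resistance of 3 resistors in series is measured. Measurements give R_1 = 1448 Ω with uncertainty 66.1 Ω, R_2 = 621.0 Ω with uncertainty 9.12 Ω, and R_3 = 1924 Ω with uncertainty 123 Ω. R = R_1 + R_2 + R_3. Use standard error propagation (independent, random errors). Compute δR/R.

Each term contributes (cᵢ δxᵢ)² to (δR)²:
  (δR_1)² = 4370;  (δR_2)² = 83.2;  (δR_3)² = 15100
δR = √(19600) = 140 Ω
R = 3993 Ω, so δR/R = 140/3993 = 0.0350.

0.0350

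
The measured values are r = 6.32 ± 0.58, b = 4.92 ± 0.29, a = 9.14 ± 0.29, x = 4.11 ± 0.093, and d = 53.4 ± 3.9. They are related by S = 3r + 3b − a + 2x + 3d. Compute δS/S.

Sums and differences: (δS)² = Σ (cᵢ δxᵢ)².
  (3·δr)² = 3.03;  (3·δb)² = 0.757;  (δa)² = 0.0841;  (2·δx)² = 0.0346;  (3·δd)² = 137
δS = √(141) = 11.9
S = 193, so δS/S = 11.9/193 = 0.0615.

0.0615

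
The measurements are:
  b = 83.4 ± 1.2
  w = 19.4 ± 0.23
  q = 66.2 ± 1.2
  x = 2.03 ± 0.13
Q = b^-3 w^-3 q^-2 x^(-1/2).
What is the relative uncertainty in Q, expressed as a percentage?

7.39%

For a monomial Q ∝ b^-3, w^-3, q^-2, x^(-1/2), fractional errors add in quadrature:
  (-3·δb/b)² = (-3×0.0144)² = 0.00186;  (-3·δw/w)² = (-3×0.0119)² = 0.00127;  (-2·δq/q)² = (-2×0.0181)² = 0.00131;  (−½·δx/x)² = (-0.5×0.0640)² = 0.00103
δQ/Q = √(0.00547) = 0.0739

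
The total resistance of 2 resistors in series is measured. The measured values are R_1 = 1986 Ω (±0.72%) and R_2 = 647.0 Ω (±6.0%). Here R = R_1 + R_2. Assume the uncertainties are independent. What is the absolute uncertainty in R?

R is a linear combination, so absolute uncertainties add in quadrature:
  (δR_1)² = 204;  (δR_2)² = 1510
δR = √(1710) = 41.4 Ω

41.4 Ω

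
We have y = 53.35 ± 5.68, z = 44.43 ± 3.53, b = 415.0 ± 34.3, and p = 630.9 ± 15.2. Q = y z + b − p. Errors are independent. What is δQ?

Let w = y·z = 2370. δw/w = √((1·δy/y)² + (1·δz/z)²) = √(0.0113 + 0.00631) = 0.133, so δw = 315.
Q = w + b − p: δQ = √(δw² + δb² + δp²) = √(99200 + 1180 + 231) = 317

317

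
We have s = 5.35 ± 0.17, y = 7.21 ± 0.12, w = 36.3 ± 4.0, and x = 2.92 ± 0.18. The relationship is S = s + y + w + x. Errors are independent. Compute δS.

Absolute uncertainties add in quadrature for a linear combination:
  (δs)² = 0.0289;  (δy)² = 0.0144;  (δw)² = 16.0;  (δx)² = 0.0324
δS = √(16.1) = 4.01

4.01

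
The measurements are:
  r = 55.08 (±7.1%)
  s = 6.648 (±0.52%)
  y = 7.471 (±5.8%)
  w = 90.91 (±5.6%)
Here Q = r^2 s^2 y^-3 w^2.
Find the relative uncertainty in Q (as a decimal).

For a monomial Q ∝ r^2, s^2, y^-3, w^2, fractional errors add in quadrature:
  (2·δr/r)² = (2×0.0710)² = 0.0202;  (2·δs/s)² = (2×0.00520)² = 0.000108;  (-3·δy/y)² = (-3×0.0580)² = 0.0303;  (2·δw/w)² = (2×0.0560)² = 0.0125
δQ/Q = √(0.0631) = 0.251

0.251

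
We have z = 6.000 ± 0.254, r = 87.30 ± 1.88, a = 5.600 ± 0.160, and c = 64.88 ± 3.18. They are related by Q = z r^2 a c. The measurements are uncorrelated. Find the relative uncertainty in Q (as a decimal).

Each factor contributes (exponent × relative error)² to (δQ/Q)²:
  (1·δz/z)² = (1×0.0423)² = 0.00179;  (2·δr/r)² = (2×0.0215)² = 0.00186;  (1·δa/a)² = (1×0.0286)² = 0.000816;  (1·δc/c)² = (1×0.0490)² = 0.00240
δQ/Q = √(0.00687) = 0.0829

0.0829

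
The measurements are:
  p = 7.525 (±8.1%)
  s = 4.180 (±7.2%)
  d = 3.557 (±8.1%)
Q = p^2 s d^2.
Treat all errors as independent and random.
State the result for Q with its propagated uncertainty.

Relative error in a monomial: (δQ/Q)² = Σ (nᵢ · δxᵢ/xᵢ)².
  (2·δp/p)² = (2×0.0810)² = 0.0262;  (1·δs/s)² = (1×0.0720)² = 0.00518;  (2·δd/d)² = (2×0.0810)² = 0.0262
δQ/Q = √(0.0577) = 0.240
Q = 2995, so δQ = 0.240 × 2995 = 719.

2995 ± 719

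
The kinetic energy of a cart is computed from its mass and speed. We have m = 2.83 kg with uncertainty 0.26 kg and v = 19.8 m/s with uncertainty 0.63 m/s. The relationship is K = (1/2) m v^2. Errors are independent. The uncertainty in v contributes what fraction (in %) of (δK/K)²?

(δK/K)² = (1·δm/m)² + (2·δv/v)²
  m term: (1×0.0919)² = 0.00844
  v term: (2×0.0318)² = 0.00405
Total = 0.0125. Share from v = 0.00405/0.0125 = 0.324.

32.4%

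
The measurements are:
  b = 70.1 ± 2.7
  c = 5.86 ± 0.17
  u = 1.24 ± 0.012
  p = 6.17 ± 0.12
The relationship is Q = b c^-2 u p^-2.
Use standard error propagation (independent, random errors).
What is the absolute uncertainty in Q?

Relative error in a monomial: (δQ/Q)² = Σ (nᵢ · δxᵢ/xᵢ)².
  (1·δb/b)² = (1×0.0385)² = 0.00148;  (-2·δc/c)² = (-2×0.0290)² = 0.00337;  (1·δu/u)² = (1×0.00968)² = 9.37e-05;  (-2·δp/p)² = (-2×0.0194)² = 0.00151
δQ/Q = √(0.00646) = 0.0804
Q = 0.0665, so δQ = 0.0804 × 0.0665 = 0.00534.

0.00534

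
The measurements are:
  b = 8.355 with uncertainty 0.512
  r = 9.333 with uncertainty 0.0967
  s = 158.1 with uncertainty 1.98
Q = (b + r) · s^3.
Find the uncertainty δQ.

Let u = b + r = 17.69. δu = √(δb² + δr²) = √(0.262 + 0.00935) = 0.521, so δu/u = 0.0295.
Q is then a monomial in u, s:
δQ/Q = √((δu/u)² + (3·δs/s)²) = √(0.000868 + 0.00141) = 0.0477
Q = 6.99e+07, so δQ = 0.0477 × 6.99e+07 = 3.34e+06.

3.34e+06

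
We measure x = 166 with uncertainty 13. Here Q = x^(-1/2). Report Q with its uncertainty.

0.0776 ± 0.00304

Q ∝ x^(-1/2), so δQ/Q = |−½| · δx/x = 0.5 × 0.0783 = 0.0392.
Q = 0.0776, so δQ = 0.0392 × 0.0776 = 0.00304.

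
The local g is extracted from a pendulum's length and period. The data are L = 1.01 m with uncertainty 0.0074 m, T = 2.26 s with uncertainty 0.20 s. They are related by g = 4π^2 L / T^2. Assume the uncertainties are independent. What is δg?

g is a product of powers, so relative uncertainties combine in quadrature:
  (1·δL/L)² = (1×0.00733)² = 5.37e-05;  (-2·δT/T)² = (-2×0.0885)² = 0.0313
δg/g = √(0.0314) = 0.177
g = 7.81 m/s^2, so δg = 0.177 × 7.81 = 1.38 m/s^2.

1.38 m/s^2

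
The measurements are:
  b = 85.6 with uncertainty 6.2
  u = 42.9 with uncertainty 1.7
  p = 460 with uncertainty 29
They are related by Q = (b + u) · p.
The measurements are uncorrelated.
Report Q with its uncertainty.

59100 ± 4760

Let w = b + u = 128. δw = √(δb² + δu²) = √(38.4 + 2.89) = 6.43, so δw/w = 0.0500.
Q is then a monomial in w, p:
δQ/Q = √((δw/w)² + (1·δp/p)²) = √(0.00250 + 0.00397) = 0.0805
Q = 59100, so δQ = 0.0805 × 59100 = 4760.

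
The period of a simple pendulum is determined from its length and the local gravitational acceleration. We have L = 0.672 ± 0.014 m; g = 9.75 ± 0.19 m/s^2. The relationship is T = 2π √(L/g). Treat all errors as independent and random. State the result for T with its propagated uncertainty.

T is a product of powers, so relative uncertainties combine in quadrature:
  (½·δL/L)² = (0.5×0.0208)² = 0.000109;  (−½·δg/g)² = (-0.5×0.0195)² = 9.49e-05
δT/T = √(0.000203) = 0.0143
T = 1.65 s, so δT = 0.0143 × 1.65 = 0.0235 s.

1.65 ± 0.0235 s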